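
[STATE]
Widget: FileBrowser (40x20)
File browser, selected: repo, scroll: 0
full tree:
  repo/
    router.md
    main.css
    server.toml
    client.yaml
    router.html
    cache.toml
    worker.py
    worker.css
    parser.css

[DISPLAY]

> [-] repo/                             
    router.md                           
    main.css                            
    server.toml                         
    client.yaml                         
    router.html                         
    cache.toml                          
    worker.py                           
    worker.css                          
    parser.css                          
                                        
                                        
                                        
                                        
                                        
                                        
                                        
                                        
                                        
                                        


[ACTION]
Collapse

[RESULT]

> [+] repo/                             
                                        
                                        
                                        
                                        
                                        
                                        
                                        
                                        
                                        
                                        
                                        
                                        
                                        
                                        
                                        
                                        
                                        
                                        
                                        


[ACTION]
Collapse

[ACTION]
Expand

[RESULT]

> [-] repo/                             
    router.md                           
    main.css                            
    server.toml                         
    client.yaml                         
    router.html                         
    cache.toml                          
    worker.py                           
    worker.css                          
    parser.css                          
                                        
                                        
                                        
                                        
                                        
                                        
                                        
                                        
                                        
                                        


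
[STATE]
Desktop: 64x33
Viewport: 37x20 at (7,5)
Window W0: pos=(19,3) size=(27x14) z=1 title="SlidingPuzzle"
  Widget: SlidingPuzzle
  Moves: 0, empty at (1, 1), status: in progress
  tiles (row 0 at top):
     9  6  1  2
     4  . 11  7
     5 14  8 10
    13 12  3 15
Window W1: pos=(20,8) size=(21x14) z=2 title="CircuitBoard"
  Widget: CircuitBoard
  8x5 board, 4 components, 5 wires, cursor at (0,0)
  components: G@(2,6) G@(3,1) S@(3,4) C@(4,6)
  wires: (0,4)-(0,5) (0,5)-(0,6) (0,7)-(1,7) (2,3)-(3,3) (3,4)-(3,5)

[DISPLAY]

            ┠────────────────────────
            ┃┌────┬────┬────┬────┐   
            ┃│  9 │  6 │  1 │  2 │   
            ┃┏━━━━━━━━━━━━━━━━━━━┓   
            ┃┃ CircuitBoard      ┃   
            ┃┠───────────────────┨   
            ┃┃   0 1 2 3 4 5 6 7 ┃   
            ┃┃0  [.]             ┃   
            ┃┃                   ┃   
            ┃┃1                  ┃   
            ┃┃                   ┃   
            ┗┃2               ·  ┃━━━
             ┃                │  ┃   
             ┃3       G       ·  ┃   
             ┃                   ┃   
             ┃4                  ┃   
             ┗━━━━━━━━━━━━━━━━━━━┛   
                                     
                                     
                                     


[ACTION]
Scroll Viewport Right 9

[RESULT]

   ┠─────────────────────────┨       
   ┃┌────┬────┬────┬────┐    ┃       
   ┃│  9 │  6 │  1 │  2 │    ┃       
   ┃┏━━━━━━━━━━━━━━━━━━━┓    ┃       
   ┃┃ CircuitBoard      ┃    ┃       
   ┃┠───────────────────┨    ┃       
   ┃┃   0 1 2 3 4 5 6 7 ┃    ┃       
   ┃┃0  [.]             ┃    ┃       
   ┃┃                   ┃    ┃       
   ┃┃1                  ┃    ┃       
   ┃┃                   ┃    ┃       
   ┗┃2               ·  ┃━━━━┛       
    ┃                │  ┃            
    ┃3       G       ·  ┃            
    ┃                   ┃            
    ┃4                  ┃            
    ┗━━━━━━━━━━━━━━━━━━━┛            
                                     
                                     
                                     


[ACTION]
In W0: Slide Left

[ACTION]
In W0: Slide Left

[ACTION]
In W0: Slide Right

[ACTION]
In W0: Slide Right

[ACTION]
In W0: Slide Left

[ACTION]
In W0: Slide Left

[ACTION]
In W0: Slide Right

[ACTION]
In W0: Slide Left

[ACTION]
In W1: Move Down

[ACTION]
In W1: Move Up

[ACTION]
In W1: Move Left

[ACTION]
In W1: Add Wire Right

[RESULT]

   ┠─────────────────────────┨       
   ┃┌────┬────┬────┬────┐    ┃       
   ┃│  9 │  6 │  1 │  2 │    ┃       
   ┃┏━━━━━━━━━━━━━━━━━━━┓    ┃       
   ┃┃ CircuitBoard      ┃    ┃       
   ┃┠───────────────────┨    ┃       
   ┃┃   0 1 2 3 4 5 6 7 ┃    ┃       
   ┃┃0  [.]─ ·          ┃    ┃       
   ┃┃                   ┃    ┃       
   ┃┃1                  ┃    ┃       
   ┃┃                   ┃    ┃       
   ┗┃2               ·  ┃━━━━┛       
    ┃                │  ┃            
    ┃3       G       ·  ┃            
    ┃                   ┃            
    ┃4                  ┃            
    ┗━━━━━━━━━━━━━━━━━━━┛            
                                     
                                     
                                     


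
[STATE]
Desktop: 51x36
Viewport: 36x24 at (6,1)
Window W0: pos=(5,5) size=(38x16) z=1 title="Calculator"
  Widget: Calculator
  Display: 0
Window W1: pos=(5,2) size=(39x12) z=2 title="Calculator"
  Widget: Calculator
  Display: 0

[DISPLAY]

                                    
━━━━━━━━━━━━━━━━━━━━━━━━━━━━━━━━━━━━
 Calculator                         
────────────────────────────────────
                                    
┌───┬───┬───┬───┐                   
│ 7 │ 8 │ 9 │ ÷ │                   
├───┼───┼───┼───┤                   
│ 4 │ 5 │ 6 │ × │                   
├───┼───┼───┼───┤                   
│ 1 │ 2 │ 3 │ - │                   
└───┴───┴───┴───┘                   
━━━━━━━━━━━━━━━━━━━━━━━━━━━━━━━━━━━━
│ 1 │ 2 │ 3 │ - │                   
├───┼───┼───┼───┤                   
│ 0 │ . │ = │ + │                   
├───┼───┼───┼───┤                   
│ C │ MC│ MR│ M+│                   
└───┴───┴───┴───┘                   
━━━━━━━━━━━━━━━━━━━━━━━━━━━━━━━━━━━━
                                    
                                    
                                    
                                    


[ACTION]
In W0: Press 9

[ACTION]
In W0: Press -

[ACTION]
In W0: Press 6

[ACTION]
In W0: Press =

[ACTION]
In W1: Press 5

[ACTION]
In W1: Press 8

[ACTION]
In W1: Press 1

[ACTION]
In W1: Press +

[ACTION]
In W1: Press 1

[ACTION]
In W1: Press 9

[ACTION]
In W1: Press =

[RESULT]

                                    
━━━━━━━━━━━━━━━━━━━━━━━━━━━━━━━━━━━━
 Calculator                         
────────────────────────────────────
                                  60
┌───┬───┬───┬───┐                   
│ 7 │ 8 │ 9 │ ÷ │                   
├───┼───┼───┼───┤                   
│ 4 │ 5 │ 6 │ × │                   
├───┼───┼───┼───┤                   
│ 1 │ 2 │ 3 │ - │                   
└───┴───┴───┴───┘                   
━━━━━━━━━━━━━━━━━━━━━━━━━━━━━━━━━━━━
│ 1 │ 2 │ 3 │ - │                   
├───┼───┼───┼───┤                   
│ 0 │ . │ = │ + │                   
├───┼───┼───┼───┤                   
│ C │ MC│ MR│ M+│                   
└───┴───┴───┴───┘                   
━━━━━━━━━━━━━━━━━━━━━━━━━━━━━━━━━━━━
                                    
                                    
                                    
                                    


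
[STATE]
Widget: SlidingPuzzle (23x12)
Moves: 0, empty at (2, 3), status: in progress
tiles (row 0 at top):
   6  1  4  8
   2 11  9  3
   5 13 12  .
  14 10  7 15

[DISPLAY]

┌────┬────┬────┬────┐  
│  6 │  1 │  4 │  8 │  
├────┼────┼────┼────┤  
│  2 │ 11 │  9 │  3 │  
├────┼────┼────┼────┤  
│  5 │ 13 │ 12 │    │  
├────┼────┼────┼────┤  
│ 14 │ 10 │  7 │ 15 │  
└────┴────┴────┴────┘  
Moves: 0               
                       
                       


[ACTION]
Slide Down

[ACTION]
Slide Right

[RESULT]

┌────┬────┬────┬────┐  
│  6 │  1 │  4 │  8 │  
├────┼────┼────┼────┤  
│  2 │ 11 │    │  9 │  
├────┼────┼────┼────┤  
│  5 │ 13 │ 12 │  3 │  
├────┼────┼────┼────┤  
│ 14 │ 10 │  7 │ 15 │  
└────┴────┴────┴────┘  
Moves: 2               
                       
                       


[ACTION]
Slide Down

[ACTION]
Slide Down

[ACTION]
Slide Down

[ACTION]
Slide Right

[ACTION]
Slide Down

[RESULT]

┌────┬────┬────┬────┐  
│  6 │    │  1 │  8 │  
├────┼────┼────┼────┤  
│  2 │ 11 │  4 │  9 │  
├────┼────┼────┼────┤  
│  5 │ 13 │ 12 │  3 │  
├────┼────┼────┼────┤  
│ 14 │ 10 │  7 │ 15 │  
└────┴────┴────┴────┘  
Moves: 4               
                       
                       


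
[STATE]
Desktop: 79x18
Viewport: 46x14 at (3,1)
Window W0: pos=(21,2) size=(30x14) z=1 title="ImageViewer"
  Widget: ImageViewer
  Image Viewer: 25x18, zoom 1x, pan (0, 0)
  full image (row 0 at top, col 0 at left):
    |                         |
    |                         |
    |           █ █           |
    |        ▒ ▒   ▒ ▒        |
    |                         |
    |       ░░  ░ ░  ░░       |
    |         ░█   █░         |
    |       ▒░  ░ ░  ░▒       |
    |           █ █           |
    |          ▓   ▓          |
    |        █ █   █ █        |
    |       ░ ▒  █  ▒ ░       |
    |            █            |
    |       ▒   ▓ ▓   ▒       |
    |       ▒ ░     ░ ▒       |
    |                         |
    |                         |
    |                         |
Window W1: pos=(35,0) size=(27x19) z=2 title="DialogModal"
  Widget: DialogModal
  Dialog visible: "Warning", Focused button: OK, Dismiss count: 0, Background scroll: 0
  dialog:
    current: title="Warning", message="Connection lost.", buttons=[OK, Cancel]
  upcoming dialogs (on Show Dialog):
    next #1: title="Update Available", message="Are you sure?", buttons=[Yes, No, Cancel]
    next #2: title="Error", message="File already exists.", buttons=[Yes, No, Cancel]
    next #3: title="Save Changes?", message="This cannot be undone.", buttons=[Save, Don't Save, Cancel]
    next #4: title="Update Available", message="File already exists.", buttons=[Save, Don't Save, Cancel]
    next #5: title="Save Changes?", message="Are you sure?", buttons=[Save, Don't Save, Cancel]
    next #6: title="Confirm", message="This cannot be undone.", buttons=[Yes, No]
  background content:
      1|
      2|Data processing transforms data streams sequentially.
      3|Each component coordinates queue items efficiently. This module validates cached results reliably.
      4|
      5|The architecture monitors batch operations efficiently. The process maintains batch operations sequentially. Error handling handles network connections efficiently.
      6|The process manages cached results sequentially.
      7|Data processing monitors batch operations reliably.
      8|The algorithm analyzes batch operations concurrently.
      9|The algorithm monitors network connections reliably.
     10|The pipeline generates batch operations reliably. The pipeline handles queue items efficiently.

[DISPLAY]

                                ┃ DialogModal 
                  ┏━━━━━━━━━━━━━┠─────────────
                  ┃ ImageViewer ┃             
                  ┠─────────────┃Data processi
                  ┃             ┃Each componen
                  ┃             ┃             
                  ┃           █ ┃The architect
                  ┃        ▒ ▒  ┃Th┌──────────
                  ┃             ┃Da│     Warni
                  ┃       ░░  ░ ┃Th│ Connectio
                  ┃         ░█  ┃Th│  [OK]  Ca
                  ┃       ▒░  ░ ┃Th└──────────
                  ┃           █ ┃             
                  ┃          ▓  ┃             


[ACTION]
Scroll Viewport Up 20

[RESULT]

                                ┏━━━━━━━━━━━━━
                                ┃ DialogModal 
                  ┏━━━━━━━━━━━━━┠─────────────
                  ┃ ImageViewer ┃             
                  ┠─────────────┃Data processi
                  ┃             ┃Each componen
                  ┃             ┃             
                  ┃           █ ┃The architect
                  ┃        ▒ ▒  ┃Th┌──────────
                  ┃             ┃Da│     Warni
                  ┃       ░░  ░ ┃Th│ Connectio
                  ┃         ░█  ┃Th│  [OK]  Ca
                  ┃       ▒░  ░ ┃Th└──────────
                  ┃           █ ┃             


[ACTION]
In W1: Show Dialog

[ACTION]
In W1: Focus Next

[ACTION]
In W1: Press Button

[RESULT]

                                ┏━━━━━━━━━━━━━
                                ┃ DialogModal 
                  ┏━━━━━━━━━━━━━┠─────────────
                  ┃ ImageViewer ┃             
                  ┠─────────────┃Data processi
                  ┃             ┃Each componen
                  ┃             ┃             
                  ┃           █ ┃The architect
                  ┃        ▒ ▒  ┃The process m
                  ┃             ┃Data processi
                  ┃       ░░  ░ ┃The algorithm
                  ┃         ░█  ┃The algorithm
                  ┃       ▒░  ░ ┃The pipeline 
                  ┃           █ ┃             


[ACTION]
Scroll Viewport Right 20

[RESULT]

            ┏━━━━━━━━━━━━━━━━━━━━━━━━━┓       
            ┃ DialogModal             ┃       
━━━━━━━━━━━━┠─────────────────────────┨       
ImageViewer ┃                         ┃       
────────────┃Data processing transform┃       
            ┃Each component coordinate┃       
            ┃                         ┃       
          █ ┃The architecture monitors┃       
       ▒ ▒  ┃The process manages cache┃       
            ┃Data processing monitors ┃       
      ░░  ░ ┃The algorithm analyzes ba┃       
        ░█  ┃The algorithm monitors ne┃       
      ▒░  ░ ┃The pipeline generates ba┃       
          █ ┃                         ┃       


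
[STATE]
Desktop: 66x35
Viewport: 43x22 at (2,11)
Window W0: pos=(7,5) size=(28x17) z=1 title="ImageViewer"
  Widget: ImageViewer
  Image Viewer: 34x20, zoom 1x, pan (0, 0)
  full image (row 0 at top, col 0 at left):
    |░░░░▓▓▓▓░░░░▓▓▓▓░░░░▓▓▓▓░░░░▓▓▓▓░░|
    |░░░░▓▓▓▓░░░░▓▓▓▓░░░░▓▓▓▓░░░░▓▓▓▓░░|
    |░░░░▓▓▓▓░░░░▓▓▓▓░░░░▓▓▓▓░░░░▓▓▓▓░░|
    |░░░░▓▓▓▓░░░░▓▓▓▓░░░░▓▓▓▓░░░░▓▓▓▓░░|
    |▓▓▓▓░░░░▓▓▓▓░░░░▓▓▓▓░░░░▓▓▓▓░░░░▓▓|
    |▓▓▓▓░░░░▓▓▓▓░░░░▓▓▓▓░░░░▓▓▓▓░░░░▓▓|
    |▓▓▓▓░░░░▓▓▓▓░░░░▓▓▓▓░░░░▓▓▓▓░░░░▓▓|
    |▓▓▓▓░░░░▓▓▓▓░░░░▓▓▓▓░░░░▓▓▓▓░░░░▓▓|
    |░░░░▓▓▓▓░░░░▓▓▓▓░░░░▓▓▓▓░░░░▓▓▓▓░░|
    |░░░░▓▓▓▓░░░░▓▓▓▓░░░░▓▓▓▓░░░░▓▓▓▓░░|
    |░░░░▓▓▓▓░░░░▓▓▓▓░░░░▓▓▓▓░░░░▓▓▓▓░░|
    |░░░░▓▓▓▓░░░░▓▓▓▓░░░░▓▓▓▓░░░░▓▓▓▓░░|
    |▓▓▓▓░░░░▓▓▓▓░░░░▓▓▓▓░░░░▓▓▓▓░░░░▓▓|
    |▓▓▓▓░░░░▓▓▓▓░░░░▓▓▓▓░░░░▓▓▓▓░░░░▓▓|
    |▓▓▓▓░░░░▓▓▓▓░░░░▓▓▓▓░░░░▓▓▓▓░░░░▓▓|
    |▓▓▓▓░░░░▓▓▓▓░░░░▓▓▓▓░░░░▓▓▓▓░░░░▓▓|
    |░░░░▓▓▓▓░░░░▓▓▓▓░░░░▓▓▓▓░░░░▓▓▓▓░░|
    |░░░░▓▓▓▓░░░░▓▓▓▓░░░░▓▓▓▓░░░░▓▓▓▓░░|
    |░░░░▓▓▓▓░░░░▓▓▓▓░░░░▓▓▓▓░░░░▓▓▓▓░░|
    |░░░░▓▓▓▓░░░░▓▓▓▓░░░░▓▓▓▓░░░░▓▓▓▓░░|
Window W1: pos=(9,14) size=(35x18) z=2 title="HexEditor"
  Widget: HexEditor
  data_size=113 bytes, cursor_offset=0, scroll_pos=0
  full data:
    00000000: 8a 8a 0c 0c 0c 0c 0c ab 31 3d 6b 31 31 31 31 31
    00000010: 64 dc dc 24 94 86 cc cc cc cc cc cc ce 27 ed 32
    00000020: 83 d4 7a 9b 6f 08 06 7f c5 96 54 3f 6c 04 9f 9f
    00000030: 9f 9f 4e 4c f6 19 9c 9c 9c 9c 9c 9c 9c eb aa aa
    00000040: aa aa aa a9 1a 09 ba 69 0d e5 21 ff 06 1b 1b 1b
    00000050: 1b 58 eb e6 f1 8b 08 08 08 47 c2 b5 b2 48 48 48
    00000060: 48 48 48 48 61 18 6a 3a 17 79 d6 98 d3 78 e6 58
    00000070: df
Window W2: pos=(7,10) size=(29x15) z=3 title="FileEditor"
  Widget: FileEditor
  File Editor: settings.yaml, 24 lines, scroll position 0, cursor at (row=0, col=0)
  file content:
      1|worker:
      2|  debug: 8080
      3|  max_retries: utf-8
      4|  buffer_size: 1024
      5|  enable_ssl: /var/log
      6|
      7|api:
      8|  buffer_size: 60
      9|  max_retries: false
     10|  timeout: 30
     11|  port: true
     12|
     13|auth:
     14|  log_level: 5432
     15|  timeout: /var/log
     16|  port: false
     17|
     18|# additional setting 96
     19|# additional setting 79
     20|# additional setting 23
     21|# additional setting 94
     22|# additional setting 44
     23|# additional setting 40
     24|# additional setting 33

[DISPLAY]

     ┃ FileEditor                ┃         
     ┠───────────────────────────┨         
     ┃█orker:                   ▲┃         
     ┃  debug: 8080             █┃━━━━━━━┓ 
     ┃  max_retries: utf-8      ░┃       ┃ 
     ┃  buffer_size: 1024       ░┃───────┨ 
     ┃  enable_ssl: /var/log    ░┃c 0c ab┃ 
     ┃                          ░┃6 cc cc┃ 
     ┃api:                      ░┃8 06 7f┃ 
     ┃  buffer_size: 60         ░┃9 9c 9c┃ 
     ┃  max_retries: false      ░┃9 ba 69┃ 
     ┃  timeout: 30             ░┃b 08 08┃ 
     ┃  port: true              ▼┃8 6a 3a┃ 
     ┗━━━━━━━━━━━━━━━━━━━━━━━━━━━┛       ┃ 
       ┃                                 ┃ 
       ┃                                 ┃ 
       ┃                                 ┃ 
       ┃                                 ┃ 
       ┃                                 ┃ 
       ┃                                 ┃ 
       ┗━━━━━━━━━━━━━━━━━━━━━━━━━━━━━━━━━┛ 
                                           


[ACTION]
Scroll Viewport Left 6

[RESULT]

       ┃ FileEditor                ┃       
       ┠───────────────────────────┨       
       ┃█orker:                   ▲┃       
       ┃  debug: 8080             █┃━━━━━━━
       ┃  max_retries: utf-8      ░┃       
       ┃  buffer_size: 1024       ░┃───────
       ┃  enable_ssl: /var/log    ░┃c 0c ab
       ┃                          ░┃6 cc cc
       ┃api:                      ░┃8 06 7f
       ┃  buffer_size: 60         ░┃9 9c 9c
       ┃  max_retries: false      ░┃9 ba 69
       ┃  timeout: 30             ░┃b 08 08
       ┃  port: true              ▼┃8 6a 3a
       ┗━━━━━━━━━━━━━━━━━━━━━━━━━━━┛       
         ┃                                 
         ┃                                 
         ┃                                 
         ┃                                 
         ┃                                 
         ┃                                 
         ┗━━━━━━━━━━━━━━━━━━━━━━━━━━━━━━━━━
                                           


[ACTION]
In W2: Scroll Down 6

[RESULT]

       ┃ FileEditor                ┃       
       ┠───────────────────────────┨       
       ┃api:                      ▲┃       
       ┃  buffer_size: 60         ░┃━━━━━━━
       ┃  max_retries: false      ░┃       
       ┃  timeout: 30             ░┃───────
       ┃  port: true              ░┃c 0c ab
       ┃                          █┃6 cc cc
       ┃auth:                     ░┃8 06 7f
       ┃  log_level: 5432         ░┃9 9c 9c
       ┃  timeout: /var/log       ░┃9 ba 69
       ┃  port: false             ░┃b 08 08
       ┃                          ▼┃8 6a 3a
       ┗━━━━━━━━━━━━━━━━━━━━━━━━━━━┛       
         ┃                                 
         ┃                                 
         ┃                                 
         ┃                                 
         ┃                                 
         ┃                                 
         ┗━━━━━━━━━━━━━━━━━━━━━━━━━━━━━━━━━
                                           


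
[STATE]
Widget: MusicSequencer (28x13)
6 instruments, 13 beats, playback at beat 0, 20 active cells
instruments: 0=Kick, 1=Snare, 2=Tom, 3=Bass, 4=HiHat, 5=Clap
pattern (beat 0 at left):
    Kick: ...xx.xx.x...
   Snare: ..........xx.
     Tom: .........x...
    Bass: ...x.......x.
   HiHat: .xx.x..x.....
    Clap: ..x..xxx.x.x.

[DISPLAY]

      ▼123456789012         
  Kick···██·██·█···         
 Snare··········██·         
   Tom·········█···         
  Bass···█·······█·         
 HiHat·██·█··█·····         
  Clap··█··███·█·█·         
                            
                            
                            
                            
                            
                            


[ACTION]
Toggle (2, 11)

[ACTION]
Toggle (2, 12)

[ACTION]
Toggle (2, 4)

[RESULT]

      ▼123456789012         
  Kick···██·██·█···         
 Snare··········██·         
   Tom····█····█·██         
  Bass···█·······█·         
 HiHat·██·█··█·····         
  Clap··█··███·█·█·         
                            
                            
                            
                            
                            
                            


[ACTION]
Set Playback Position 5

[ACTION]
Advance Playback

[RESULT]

      012345▼789012         
  Kick···██·██·█···         
 Snare··········██·         
   Tom····█····█·██         
  Bass···█·······█·         
 HiHat·██·█··█·····         
  Clap··█··███·█·█·         
                            
                            
                            
                            
                            
                            


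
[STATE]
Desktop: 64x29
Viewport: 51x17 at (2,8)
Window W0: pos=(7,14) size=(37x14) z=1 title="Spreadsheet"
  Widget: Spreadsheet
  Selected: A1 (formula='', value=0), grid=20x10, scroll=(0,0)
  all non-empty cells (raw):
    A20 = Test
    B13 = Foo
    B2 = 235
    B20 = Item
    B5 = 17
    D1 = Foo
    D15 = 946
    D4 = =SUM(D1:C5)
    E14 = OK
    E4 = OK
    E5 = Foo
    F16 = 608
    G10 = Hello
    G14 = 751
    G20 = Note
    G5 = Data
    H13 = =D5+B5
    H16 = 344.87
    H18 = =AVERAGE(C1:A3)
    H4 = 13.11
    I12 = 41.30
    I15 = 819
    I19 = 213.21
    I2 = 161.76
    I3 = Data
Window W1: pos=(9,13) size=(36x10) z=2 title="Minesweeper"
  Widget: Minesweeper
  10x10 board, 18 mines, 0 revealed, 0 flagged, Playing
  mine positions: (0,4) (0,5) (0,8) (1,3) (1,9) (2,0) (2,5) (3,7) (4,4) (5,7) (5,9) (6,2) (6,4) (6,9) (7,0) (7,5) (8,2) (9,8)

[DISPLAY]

                                                   
                                                   
                                                   
                                                   
                                                   
       ┏━━━━━━━━━━━━━━━━━━━━━━━━━━━━━━━━━━┓        
     ┏━┃ Minesweeper                      ┃        
     ┃ ┠──────────────────────────────────┨        
     ┠─┃■■■■■■■■■■                        ┃        
     ┃A┃■■■■■■■■■■                        ┃        
     ┃ ┃■■■■■■■■■■                        ┃        
     ┃-┃■■■■■■■■■■                        ┃        
     ┃ ┃■■■■■■■■■■                        ┃        
     ┃ ┃■■■■■■■■■■                        ┃        
     ┃ ┗━━━━━━━━━━━━━━━━━━━━━━━━━━━━━━━━━━┛        
     ┃  4        0       0       0#CIRC! ┃         
     ┃  5        0      17       0       ┃         


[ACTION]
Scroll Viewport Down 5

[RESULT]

                                                   
       ┏━━━━━━━━━━━━━━━━━━━━━━━━━━━━━━━━━━┓        
     ┏━┃ Minesweeper                      ┃        
     ┃ ┠──────────────────────────────────┨        
     ┠─┃■■■■■■■■■■                        ┃        
     ┃A┃■■■■■■■■■■                        ┃        
     ┃ ┃■■■■■■■■■■                        ┃        
     ┃-┃■■■■■■■■■■                        ┃        
     ┃ ┃■■■■■■■■■■                        ┃        
     ┃ ┃■■■■■■■■■■                        ┃        
     ┃ ┗━━━━━━━━━━━━━━━━━━━━━━━━━━━━━━━━━━┛        
     ┃  4        0       0       0#CIRC! ┃         
     ┃  5        0      17       0       ┃         
     ┃  6        0       0       0       ┃         
     ┃  7        0       0       0       ┃         
     ┗━━━━━━━━━━━━━━━━━━━━━━━━━━━━━━━━━━━┛         
                                                   


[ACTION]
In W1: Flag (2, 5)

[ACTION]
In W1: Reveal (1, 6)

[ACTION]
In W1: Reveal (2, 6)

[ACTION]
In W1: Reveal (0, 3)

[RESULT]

                                                   
       ┏━━━━━━━━━━━━━━━━━━━━━━━━━━━━━━━━━━┓        
     ┏━┃ Minesweeper                      ┃        
     ┃ ┠──────────────────────────────────┨        
     ┠─┃■■■2■■■■■■                        ┃        
     ┃A┃■■■■■■2■■■                        ┃        
     ┃ ┃■■■■■⚑2■■■                        ┃        
     ┃-┃■■■■■■■■■■                        ┃        
     ┃ ┃■■■■■■■■■■                        ┃        
     ┃ ┃■■■■■■■■■■                        ┃        
     ┃ ┗━━━━━━━━━━━━━━━━━━━━━━━━━━━━━━━━━━┛        
     ┃  4        0       0       0#CIRC! ┃         
     ┃  5        0      17       0       ┃         
     ┃  6        0       0       0       ┃         
     ┃  7        0       0       0       ┃         
     ┗━━━━━━━━━━━━━━━━━━━━━━━━━━━━━━━━━━━┛         
                                                   


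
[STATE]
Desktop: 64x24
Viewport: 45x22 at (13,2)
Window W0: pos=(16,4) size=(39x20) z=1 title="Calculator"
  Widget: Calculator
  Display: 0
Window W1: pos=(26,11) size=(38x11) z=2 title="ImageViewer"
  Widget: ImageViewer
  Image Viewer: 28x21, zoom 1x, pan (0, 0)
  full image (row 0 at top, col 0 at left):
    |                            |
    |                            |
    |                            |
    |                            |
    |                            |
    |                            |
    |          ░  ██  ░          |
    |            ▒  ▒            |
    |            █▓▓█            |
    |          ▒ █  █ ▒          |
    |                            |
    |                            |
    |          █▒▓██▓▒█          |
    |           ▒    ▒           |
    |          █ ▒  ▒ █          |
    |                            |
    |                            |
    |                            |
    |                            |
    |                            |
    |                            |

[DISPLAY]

                                             
                                             
   ┏━━━━━━━━━━━━━━━━━━━━━━━━━━━━━━━━━━━━━┓   
   ┃ Calculator                          ┃   
   ┠─────────────────────────────────────┨   
   ┃                                    0┃   
   ┃┌───┬───┬───┬───┐                    ┃   
   ┃│ 7 │ 8 │ 9 │ ÷ │                    ┃   
   ┃├───┼───┼───┼───┤                    ┃   
   ┃│ 4 │ 5 │┏━━━━━━━━━━━━━━━━━━━━━━━━━━━━━━━
   ┃├───┼───┼┃ ImageViewer                   
   ┃│ 1 │ 2 │┠───────────────────────────────
   ┃├───┼───┼┃                               
   ┃│ 0 │ . │┃                               
   ┃├───┼───┼┃                               
   ┃│ C │ MC│┃                               
   ┃└───┴───┴┃                               
   ┃         ┃                               
   ┃         ┃          ░  ██  ░             
   ┃         ┗━━━━━━━━━━━━━━━━━━━━━━━━━━━━━━━
   ┃                                     ┃   
   ┗━━━━━━━━━━━━━━━━━━━━━━━━━━━━━━━━━━━━━┛   


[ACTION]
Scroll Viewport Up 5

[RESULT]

                                             
                                             
                                             
                                             
   ┏━━━━━━━━━━━━━━━━━━━━━━━━━━━━━━━━━━━━━┓   
   ┃ Calculator                          ┃   
   ┠─────────────────────────────────────┨   
   ┃                                    0┃   
   ┃┌───┬───┬───┬───┐                    ┃   
   ┃│ 7 │ 8 │ 9 │ ÷ │                    ┃   
   ┃├───┼───┼───┼───┤                    ┃   
   ┃│ 4 │ 5 │┏━━━━━━━━━━━━━━━━━━━━━━━━━━━━━━━
   ┃├───┼───┼┃ ImageViewer                   
   ┃│ 1 │ 2 │┠───────────────────────────────
   ┃├───┼───┼┃                               
   ┃│ 0 │ . │┃                               
   ┃├───┼───┼┃                               
   ┃│ C │ MC│┃                               
   ┃└───┴───┴┃                               
   ┃         ┃                               
   ┃         ┃          ░  ██  ░             
   ┃         ┗━━━━━━━━━━━━━━━━━━━━━━━━━━━━━━━


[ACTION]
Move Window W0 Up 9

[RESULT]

   ┏━━━━━━━━━━━━━━━━━━━━━━━━━━━━━━━━━━━━━┓   
   ┃ Calculator                          ┃   
   ┠─────────────────────────────────────┨   
   ┃                                    0┃   
   ┃┌───┬───┬───┬───┐                    ┃   
   ┃│ 7 │ 8 │ 9 │ ÷ │                    ┃   
   ┃├───┼───┼───┼───┤                    ┃   
   ┃│ 4 │ 5 │ 6 │ × │                    ┃   
   ┃├───┼───┼───┼───┤                    ┃   
   ┃│ 1 │ 2 │ 3 │ - │                    ┃   
   ┃├───┼───┼───┼───┤                    ┃   
   ┃│ 0 │ . │┏━━━━━━━━━━━━━━━━━━━━━━━━━━━━━━━
   ┃├───┼───┼┃ ImageViewer                   
   ┃│ C │ MC│┠───────────────────────────────
   ┃└───┴───┴┃                               
   ┃         ┃                               
   ┃         ┃                               
   ┃         ┃                               
   ┃         ┃                               
   ┗━━━━━━━━━┃                               
             ┃          ░  ██  ░             
             ┗━━━━━━━━━━━━━━━━━━━━━━━━━━━━━━━


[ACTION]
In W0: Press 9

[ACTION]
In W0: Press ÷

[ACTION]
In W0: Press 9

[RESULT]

   ┏━━━━━━━━━━━━━━━━━━━━━━━━━━━━━━━━━━━━━┓   
   ┃ Calculator                          ┃   
   ┠─────────────────────────────────────┨   
   ┃                                    9┃   
   ┃┌───┬───┬───┬───┐                    ┃   
   ┃│ 7 │ 8 │ 9 │ ÷ │                    ┃   
   ┃├───┼───┼───┼───┤                    ┃   
   ┃│ 4 │ 5 │ 6 │ × │                    ┃   
   ┃├───┼───┼───┼───┤                    ┃   
   ┃│ 1 │ 2 │ 3 │ - │                    ┃   
   ┃├───┼───┼───┼───┤                    ┃   
   ┃│ 0 │ . │┏━━━━━━━━━━━━━━━━━━━━━━━━━━━━━━━
   ┃├───┼───┼┃ ImageViewer                   
   ┃│ C │ MC│┠───────────────────────────────
   ┃└───┴───┴┃                               
   ┃         ┃                               
   ┃         ┃                               
   ┃         ┃                               
   ┃         ┃                               
   ┗━━━━━━━━━┃                               
             ┃          ░  ██  ░             
             ┗━━━━━━━━━━━━━━━━━━━━━━━━━━━━━━━
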